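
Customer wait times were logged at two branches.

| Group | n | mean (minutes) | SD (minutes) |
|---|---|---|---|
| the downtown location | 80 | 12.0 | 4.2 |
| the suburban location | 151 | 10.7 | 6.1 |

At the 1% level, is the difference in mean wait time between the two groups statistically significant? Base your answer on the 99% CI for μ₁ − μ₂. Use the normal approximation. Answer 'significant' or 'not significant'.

Per-group SEs: s₁/√n₁ = 4.2/√80 = 0.4696, s₂/√n₂ = 6.1/√151 = 0.4964.
Unpooled SE of the difference: √(0.22052416 + 0.24641296) = 0.6833.
Margin of error = z* · SE = 2.576 × 0.6833 = 1.7602.
x̄₁ − x̄₂ = 12.0 − 10.7 = 1.3000.
CI: 1.3000 ± 1.7602 = (-0.4602, 3.0602).
The interval (-0.4602, 3.0602) contains 0, so the difference is not significant.

not significant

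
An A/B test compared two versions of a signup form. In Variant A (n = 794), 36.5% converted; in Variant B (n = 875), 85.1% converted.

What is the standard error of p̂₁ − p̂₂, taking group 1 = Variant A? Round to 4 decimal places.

0.0209

The two standard errors are √(0.3650×0.6350/794) = 0.01709 and √(0.8510×0.1490/875) = 0.01204.
Because the samples are independent, SE_diff = √(0.01709² + 0.01204²) = 0.02091.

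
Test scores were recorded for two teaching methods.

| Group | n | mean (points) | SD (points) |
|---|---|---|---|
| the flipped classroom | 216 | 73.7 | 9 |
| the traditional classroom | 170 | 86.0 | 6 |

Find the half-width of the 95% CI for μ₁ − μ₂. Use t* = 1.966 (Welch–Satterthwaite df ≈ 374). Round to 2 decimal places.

Per-group SEs: s₁/√n₁ = 9/√216 = 0.6124, s₂/√n₂ = 6/√170 = 0.4602.
Unpooled SE of the difference: √(0.37503376 + 0.21178404) = 0.7660.
Margin of error = t* · SE = 1.966 × 0.7660 = 1.5060.

1.51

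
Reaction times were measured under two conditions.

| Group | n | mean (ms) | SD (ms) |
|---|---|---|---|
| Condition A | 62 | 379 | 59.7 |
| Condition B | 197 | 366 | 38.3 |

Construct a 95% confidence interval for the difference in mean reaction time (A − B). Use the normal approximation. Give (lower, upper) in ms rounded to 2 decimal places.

Per-group SEs: s₁/√n₁ = 59.7/√62 = 7.5819, s₂/√n₂ = 38.3/√197 = 2.7288.
Unpooled SE of the difference: √(57.48520761 + 7.44634944) = 8.0580.
Margin of error = z* · SE = 1.960 × 8.0580 = 15.7937.
x̄₁ − x̄₂ = 379 − 366 = 13.0000.
CI: 13.0000 ± 15.7937 = (-2.79, 28.79).

(-2.79, 28.79)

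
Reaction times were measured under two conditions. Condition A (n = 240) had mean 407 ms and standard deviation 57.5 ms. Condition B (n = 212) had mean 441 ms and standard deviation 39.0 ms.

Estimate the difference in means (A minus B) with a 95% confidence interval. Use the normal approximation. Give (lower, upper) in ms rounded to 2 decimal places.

(-42.97, -25.03)

SE₁ = s₁/√n₁ = 57.5/√240 = 3.7116; SE₂ = 39.0/√212 = 2.6785.
Independent samples, unequal variances: SE_diff = √(SE₁² + SE₂²) = √(13.77597456 + 7.17436225) = 4.5772.
z* = 1.960, so margin of error = 1.960 × 4.5772 = 8.9713.
Difference in means = 407 − 441 = -34.0000.
-34.0000 ± 8.9713 → (-42.97, -25.03).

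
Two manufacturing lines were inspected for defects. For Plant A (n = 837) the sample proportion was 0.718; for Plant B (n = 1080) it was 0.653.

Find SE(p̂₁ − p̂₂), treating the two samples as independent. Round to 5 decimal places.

0.02125

SE₁ = √(p̂₁(1−p̂₁)/n₁) = √(0.7180·0.2820/837) = 0.01555; SE₂ = √(0.6530·0.3470/1080) = 0.01448.
Independent samples: SE of the difference = √(SE₁² + SE₂²) = √(0.0002418025 + 0.0002096704) = 0.02125.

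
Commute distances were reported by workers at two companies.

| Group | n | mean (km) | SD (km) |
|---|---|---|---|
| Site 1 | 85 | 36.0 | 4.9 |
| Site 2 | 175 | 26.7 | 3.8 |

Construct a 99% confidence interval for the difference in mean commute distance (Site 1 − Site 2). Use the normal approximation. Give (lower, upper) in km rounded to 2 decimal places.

(7.74, 10.86)

Standard errors of each mean: 4.9/√85 = 0.5315 and 3.8/√175 = 0.2873.
SE(x̄₁ − x̄₂) = √(0.5315² + 0.2873²) = 0.6042 for independent samples with unequal variances.
With z* = 2.576, the margin is 2.576 × 0.6042 = 1.5564.
x̄₁ − x̄₂ = 36.0 − 26.7 = 9.3000; the interval is 9.3000 ± 1.5564 = (7.74, 10.86).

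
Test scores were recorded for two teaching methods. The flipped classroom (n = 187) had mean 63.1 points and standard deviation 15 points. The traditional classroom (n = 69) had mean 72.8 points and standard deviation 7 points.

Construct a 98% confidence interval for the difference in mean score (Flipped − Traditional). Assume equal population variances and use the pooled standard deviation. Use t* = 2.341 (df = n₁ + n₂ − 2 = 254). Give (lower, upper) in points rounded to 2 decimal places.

(-14.10, -5.30)

Pooled variance s_p² = [186·15² + 68·7²] / (187+69−2) = 177.8819, so s_p = 13.3372.
SE_diff = s_p·√(1/n₁ + 1/n₂) = 13.3372·√(1/187 + 1/69) = 1.8786.
t* = 2.341; margin = 2.341 × 1.8786 = 4.3978.
Difference = 63.1 − 72.8 = -9.7000.
-9.7000 ± 4.3978 → (-14.10, -5.30).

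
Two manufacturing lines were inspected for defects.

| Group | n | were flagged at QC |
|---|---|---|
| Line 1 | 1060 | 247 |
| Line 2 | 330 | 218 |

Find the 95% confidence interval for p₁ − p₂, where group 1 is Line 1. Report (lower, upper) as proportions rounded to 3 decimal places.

Sample proportions: 247/1060 = 0.2330, 218/330 = 0.6606.
Each SE is √(p̂(1−p̂)/n): √(0.2330·0.7670/1060) = 0.01298 and √(0.6606·0.3394/330) = 0.02607.
SE(p̂₁ − p̂₂) = √(SE₁² + SE₂²) = √(0.0001684804 + 0.0006796449) = 0.02912, since the two samples are independent.
At 95% confidence z* = 1.960; margin = 1.960 × 0.02912 = 0.05708.
The difference is 0.2330 − 0.6606 = -0.4276, so the interval is -0.4276 ± 0.05708 = (-0.485, -0.371).

(-0.485, -0.371)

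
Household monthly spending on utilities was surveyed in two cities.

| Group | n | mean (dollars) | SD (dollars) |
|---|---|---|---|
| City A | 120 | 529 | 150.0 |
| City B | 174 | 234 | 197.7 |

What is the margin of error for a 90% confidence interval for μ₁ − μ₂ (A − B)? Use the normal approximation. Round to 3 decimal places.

33.395

Per-group SEs: s₁/√n₁ = 150.0/√120 = 13.6931, s₂/√n₂ = 197.7/√174 = 14.9876.
Unpooled SE of the difference: √(187.50098761 + 224.62815376) = 20.3010.
Margin of error = z* · SE = 1.645 × 20.3010 = 33.3951.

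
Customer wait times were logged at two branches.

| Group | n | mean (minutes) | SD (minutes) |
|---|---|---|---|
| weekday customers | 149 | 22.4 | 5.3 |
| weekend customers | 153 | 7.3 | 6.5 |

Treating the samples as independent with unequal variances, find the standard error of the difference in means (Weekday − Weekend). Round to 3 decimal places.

SE₁ = s₁/√n₁ = 5.3/√149 = 0.4342; SE₂ = 6.5/√153 = 0.5255.
Independent samples, unequal variances: SE_diff = √(SE₁² + SE₂²) = √(0.18852964 + 0.27615025) = 0.6817.

0.682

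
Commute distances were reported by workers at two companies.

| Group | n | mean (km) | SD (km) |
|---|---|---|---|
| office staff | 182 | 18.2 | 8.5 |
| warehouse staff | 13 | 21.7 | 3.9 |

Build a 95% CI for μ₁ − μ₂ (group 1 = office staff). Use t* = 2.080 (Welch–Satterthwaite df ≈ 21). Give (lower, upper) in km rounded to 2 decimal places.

(-6.10, -0.90)

SE₁ = s₁/√n₁ = 8.5/√182 = 0.6301; SE₂ = 3.9/√13 = 1.0817.
Independent samples, unequal variances: SE_diff = √(SE₁² + SE₂²) = √(0.39702601 + 1.17007489) = 1.2518.
t* = 2.080, so margin of error = 2.080 × 1.2518 = 2.6037.
Difference in means = 18.2 − 21.7 = -3.5000.
-3.5000 ± 2.6037 → (-6.10, -0.90).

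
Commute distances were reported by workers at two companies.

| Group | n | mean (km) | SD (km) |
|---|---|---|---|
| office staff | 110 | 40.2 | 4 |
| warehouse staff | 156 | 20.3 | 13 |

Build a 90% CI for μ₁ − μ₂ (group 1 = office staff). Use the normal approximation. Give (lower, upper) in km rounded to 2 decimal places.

SE₁ = s₁/√n₁ = 4/√110 = 0.3814; SE₂ = 13/√156 = 1.0408.
Independent samples, unequal variances: SE_diff = √(SE₁² + SE₂²) = √(0.14546596 + 1.08326464) = 1.1085.
z* = 1.645, so margin of error = 1.645 × 1.1085 = 1.8235.
Difference in means = 40.2 − 20.3 = 19.9000.
19.9000 ± 1.8235 → (18.08, 21.72).

(18.08, 21.72)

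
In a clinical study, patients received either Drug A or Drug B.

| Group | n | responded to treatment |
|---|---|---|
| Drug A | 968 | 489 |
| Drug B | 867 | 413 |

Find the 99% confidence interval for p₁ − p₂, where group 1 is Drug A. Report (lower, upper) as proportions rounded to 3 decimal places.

Sample proportions: 489/968 = 0.5052, 413/867 = 0.4764.
Each SE is √(p̂(1−p̂)/n): √(0.5052·0.4948/968) = 0.01607 and √(0.4764·0.5236/867) = 0.01696.
SE(p̂₁ − p̂₂) = √(SE₁² + SE₂²) = √(0.0002582449 + 0.0002876416) = 0.02336, since the two samples are independent.
At 99% confidence z* = 2.576; margin = 2.576 × 0.02336 = 0.06018.
The difference is 0.5052 − 0.4764 = 0.0288, so the interval is 0.0288 ± 0.06018 = (-0.031, 0.089).

(-0.031, 0.089)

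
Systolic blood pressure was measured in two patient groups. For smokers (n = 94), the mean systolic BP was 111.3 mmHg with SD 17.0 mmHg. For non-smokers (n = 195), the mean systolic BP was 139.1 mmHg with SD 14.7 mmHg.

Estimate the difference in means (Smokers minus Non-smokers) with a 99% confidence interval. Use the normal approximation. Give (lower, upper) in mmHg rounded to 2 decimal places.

SE₁ = s₁/√n₁ = 17.0/√94 = 1.7534; SE₂ = 14.7/√195 = 1.0527.
Independent samples, unequal variances: SE_diff = √(SE₁² + SE₂²) = √(3.07441156 + 1.10817729) = 2.0451.
z* = 2.576, so margin of error = 2.576 × 2.0451 = 5.2682.
Difference in means = 111.3 − 139.1 = -27.8000.
-27.8000 ± 5.2682 → (-33.07, -22.53).

(-33.07, -22.53)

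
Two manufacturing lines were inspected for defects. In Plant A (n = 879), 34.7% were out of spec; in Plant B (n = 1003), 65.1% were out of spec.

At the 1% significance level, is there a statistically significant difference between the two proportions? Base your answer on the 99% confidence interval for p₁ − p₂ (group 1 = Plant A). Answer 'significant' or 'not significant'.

The two standard errors are √(0.3470×0.6530/879) = 0.01606 and √(0.6510×0.3490/1003) = 0.01505.
Because the samples are independent, SE_diff = √(0.01606² + 0.01505²) = 0.02201.
Using z* = 2.576 for 99%, ME = 2.576 × 0.02201 = 0.05670.
p̂₁ − p̂₂ = -0.3040; interval -0.3040 ± 0.05670 gives (-0.36070, -0.24730).
The interval (-0.36070, -0.24730) does not contain 0, so the difference is significant.

significant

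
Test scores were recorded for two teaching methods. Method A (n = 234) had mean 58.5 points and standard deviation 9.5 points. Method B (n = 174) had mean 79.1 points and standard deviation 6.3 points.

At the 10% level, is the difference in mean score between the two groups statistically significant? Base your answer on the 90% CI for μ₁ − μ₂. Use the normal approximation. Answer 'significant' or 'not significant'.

significant

SE₁ = s₁/√n₁ = 9.5/√234 = 0.6210; SE₂ = 6.3/√174 = 0.4776.
Independent samples, unequal variances: SE_diff = √(SE₁² + SE₂²) = √(0.385641 + 0.22810176) = 0.7834.
z* = 1.645, so margin of error = 1.645 × 0.7834 = 1.2887.
Difference in means = 58.5 − 79.1 = -20.6000.
-20.6000 ± 1.2887 → (-21.8887, -19.3113).
The interval (-21.8887, -19.3113) does not contain 0, so the difference is significant.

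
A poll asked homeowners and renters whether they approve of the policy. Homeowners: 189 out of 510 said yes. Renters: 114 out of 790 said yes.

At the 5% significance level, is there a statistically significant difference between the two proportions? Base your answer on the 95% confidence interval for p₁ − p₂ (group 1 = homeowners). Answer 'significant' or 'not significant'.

Sample proportions: 189/510 = 0.3706, 114/790 = 0.1443.
Each SE is √(p̂(1−p̂)/n): √(0.3706·0.6294/510) = 0.02139 and √(0.1443·0.8557/790) = 0.01250.
SE(p̂₁ − p̂₂) = √(SE₁² + SE₂²) = √(0.0004575321 + 0.00015625) = 0.02477, since the two samples are independent.
At 95% confidence z* = 1.960; margin = 1.960 × 0.02477 = 0.04855.
The difference is 0.3706 − 0.1443 = 0.2263, so the interval is 0.2263 ± 0.04855 = (0.17775, 0.27485).
The interval (0.17775, 0.27485) does not contain 0, so the difference is significant.

significant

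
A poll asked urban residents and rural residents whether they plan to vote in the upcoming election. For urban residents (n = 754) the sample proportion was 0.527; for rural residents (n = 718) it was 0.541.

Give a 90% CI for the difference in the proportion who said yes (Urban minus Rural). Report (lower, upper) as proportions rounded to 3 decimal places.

(-0.057, 0.029)

SE₁ = √(p̂₁(1−p̂₁)/n₁) = √(0.5270·0.4730/754) = 0.01818; SE₂ = √(0.5410·0.4590/718) = 0.01860.
Independent samples: SE of the difference = √(SE₁² + SE₂²) = √(0.0003305124 + 0.00034596) = 0.02601.
z* for 90% confidence is 1.645, so the margin of error is 1.645 × 0.02601 = 0.04279.
Point estimate p̂₁ − p̂₂ = 0.5270 − 0.5410 = -0.0140.
-0.0140 ± 0.04279 → (-0.057, 0.029).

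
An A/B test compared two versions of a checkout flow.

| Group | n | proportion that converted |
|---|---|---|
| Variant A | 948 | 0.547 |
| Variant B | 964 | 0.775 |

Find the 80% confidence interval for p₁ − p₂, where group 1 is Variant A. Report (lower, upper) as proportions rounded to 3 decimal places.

SE₁ = √(p̂₁(1−p̂₁)/n₁) = √(0.5470·0.4530/948) = 0.01617; SE₂ = √(0.7750·0.2250/964) = 0.01345.
Independent samples: SE of the difference = √(SE₁² + SE₂²) = √(0.0002614689 + 0.0001809025) = 0.02103.
z* for 80% confidence is 1.282, so the margin of error is 1.282 × 0.02103 = 0.02696.
Point estimate p̂₁ − p̂₂ = 0.5470 − 0.7750 = -0.2280.
-0.2280 ± 0.02696 → (-0.255, -0.201).

(-0.255, -0.201)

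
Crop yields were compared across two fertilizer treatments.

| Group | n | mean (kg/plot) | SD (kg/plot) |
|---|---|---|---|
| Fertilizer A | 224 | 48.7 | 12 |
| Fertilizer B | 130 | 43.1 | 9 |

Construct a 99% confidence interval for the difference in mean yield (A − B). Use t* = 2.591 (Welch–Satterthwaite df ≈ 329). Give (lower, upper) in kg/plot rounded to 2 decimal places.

(2.68, 8.52)

Per-group SEs: s₁/√n₁ = 12/√224 = 0.8018, s₂/√n₂ = 9/√130 = 0.7894.
Unpooled SE of the difference: √(0.64288324 + 0.62315236) = 1.1252.
Margin of error = t* · SE = 2.591 × 1.1252 = 2.9154.
x̄₁ − x̄₂ = 48.7 − 43.1 = 5.6000.
CI: 5.6000 ± 2.9154 = (2.68, 8.52).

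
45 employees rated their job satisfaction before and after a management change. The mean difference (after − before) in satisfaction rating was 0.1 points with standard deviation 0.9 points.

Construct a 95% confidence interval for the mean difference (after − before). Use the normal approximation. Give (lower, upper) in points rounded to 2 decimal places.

This is a matched-pairs design, so SE = s_d/√n = 0.9/√45 = 0.1342.
Margin = 1.960 × 0.1342 = 0.2630; the interval is 0.1 ± 0.2630 = (-0.16, 0.36).

(-0.16, 0.36)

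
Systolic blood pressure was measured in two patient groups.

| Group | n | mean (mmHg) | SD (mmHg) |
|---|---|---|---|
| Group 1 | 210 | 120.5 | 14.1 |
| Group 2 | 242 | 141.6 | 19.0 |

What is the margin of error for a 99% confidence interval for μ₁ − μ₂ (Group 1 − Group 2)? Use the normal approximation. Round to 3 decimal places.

4.023

Per-group SEs: s₁/√n₁ = 14.1/√210 = 0.9730, s₂/√n₂ = 19.0/√242 = 1.2214.
Unpooled SE of the difference: √(0.946729 + 1.49181796) = 1.5616.
Margin of error = z* · SE = 2.576 × 1.5616 = 4.0227.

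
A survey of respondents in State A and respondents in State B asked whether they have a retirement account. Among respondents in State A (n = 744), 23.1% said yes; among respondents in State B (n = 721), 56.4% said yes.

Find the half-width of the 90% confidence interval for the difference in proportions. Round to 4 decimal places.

SE₁ = √(p̂₁(1−p̂₁)/n₁) = √(0.2310·0.7690/744) = 0.01545; SE₂ = √(0.5640·0.4360/721) = 0.01847.
Independent samples: SE of the difference = √(SE₁² + SE₂²) = √(0.0002387025 + 0.0003411409) = 0.02408.
z* for 90% confidence is 1.645, so the margin of error is 1.645 × 0.02408 = 0.03961.

0.0396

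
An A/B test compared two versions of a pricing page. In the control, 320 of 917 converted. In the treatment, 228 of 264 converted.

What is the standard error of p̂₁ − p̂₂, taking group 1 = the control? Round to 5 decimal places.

0.02634

p̂₁ = 320/917 = 0.3490 and p̂₂ = 228/264 = 0.8636.
SE₁ = √(p̂₁(1−p̂₁)/n₁) = √(0.3490·0.6510/917) = 0.01574; SE₂ = √(0.8636·0.1364/264) = 0.02112.
Independent samples: SE of the difference = √(SE₁² + SE₂²) = √(0.0002477476 + 0.0004460544) = 0.02634.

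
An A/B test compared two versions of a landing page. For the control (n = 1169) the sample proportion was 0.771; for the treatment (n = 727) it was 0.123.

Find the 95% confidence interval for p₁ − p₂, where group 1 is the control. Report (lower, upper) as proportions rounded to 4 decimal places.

(0.6141, 0.6819)

Each SE is √(p̂(1−p̂)/n): √(0.7710·0.2290/1169) = 0.01229 and √(0.1230·0.8770/727) = 0.01218.
SE(p̂₁ − p̂₂) = √(SE₁² + SE₂²) = √(0.0001510441 + 0.0001483524) = 0.01730, since the two samples are independent.
At 95% confidence z* = 1.960; margin = 1.960 × 0.01730 = 0.03391.
The difference is 0.7710 − 0.1230 = 0.6480, so the interval is 0.6480 ± 0.03391 = (0.6141, 0.6819).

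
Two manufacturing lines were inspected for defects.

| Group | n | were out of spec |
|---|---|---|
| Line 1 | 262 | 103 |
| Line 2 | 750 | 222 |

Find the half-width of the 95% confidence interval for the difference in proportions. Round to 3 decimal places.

0.068

Sample proportions: 103/262 = 0.3931, 222/750 = 0.2960.
Each SE is √(p̂(1−p̂)/n): √(0.3931·0.6069/262) = 0.03018 and √(0.2960·0.7040/750) = 0.01667.
SE(p̂₁ − p̂₂) = √(SE₁² + SE₂²) = √(0.0009108324 + 0.0002778889) = 0.03448, since the two samples are independent.
At 95% confidence z* = 1.960; margin = 1.960 × 0.03448 = 0.06758.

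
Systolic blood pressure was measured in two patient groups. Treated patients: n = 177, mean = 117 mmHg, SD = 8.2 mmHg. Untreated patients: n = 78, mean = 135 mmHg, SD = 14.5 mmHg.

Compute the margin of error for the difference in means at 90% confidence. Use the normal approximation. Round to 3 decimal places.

2.885

SE₁ = s₁/√n₁ = 8.2/√177 = 0.6163; SE₂ = 14.5/√78 = 1.6418.
Independent samples, unequal variances: SE_diff = √(SE₁² + SE₂²) = √(0.37982569 + 2.69550724) = 1.7537.
z* = 1.645, so margin of error = 1.645 × 1.7537 = 2.8848.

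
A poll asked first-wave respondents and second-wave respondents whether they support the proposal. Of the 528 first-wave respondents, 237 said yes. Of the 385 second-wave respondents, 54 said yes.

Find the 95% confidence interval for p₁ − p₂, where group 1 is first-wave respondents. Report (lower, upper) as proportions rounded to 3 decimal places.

(0.254, 0.363)

Sample proportions: 237/528 = 0.4489, 54/385 = 0.1403.
Each SE is √(p̂(1−p̂)/n): √(0.4489·0.5511/528) = 0.02165 and √(0.1403·0.8597/385) = 0.01770.
SE(p̂₁ − p̂₂) = √(SE₁² + SE₂²) = √(0.0004687225 + 0.00031329) = 0.02796, since the two samples are independent.
At 95% confidence z* = 1.960; margin = 1.960 × 0.02796 = 0.05480.
The difference is 0.4489 − 0.1403 = 0.3086, so the interval is 0.3086 ± 0.05480 = (0.254, 0.363).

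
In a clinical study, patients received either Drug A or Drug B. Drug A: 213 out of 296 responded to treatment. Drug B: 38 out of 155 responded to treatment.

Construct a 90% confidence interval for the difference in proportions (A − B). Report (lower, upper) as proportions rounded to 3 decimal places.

First, p̂₁ = 213/296 = 0.7196; p̂₂ = 38/155 = 0.2452.
The two standard errors are √(0.7196×0.2804/296) = 0.02611 and √(0.2452×0.7548/155) = 0.03455.
Because the samples are independent, SE_diff = √(0.02611² + 0.03455²) = 0.04331.
Using z* = 1.645 for 90%, ME = 1.645 × 0.04331 = 0.07124.
p̂₁ − p̂₂ = 0.4744; interval 0.4744 ± 0.07124 gives (0.403, 0.546).

(0.403, 0.546)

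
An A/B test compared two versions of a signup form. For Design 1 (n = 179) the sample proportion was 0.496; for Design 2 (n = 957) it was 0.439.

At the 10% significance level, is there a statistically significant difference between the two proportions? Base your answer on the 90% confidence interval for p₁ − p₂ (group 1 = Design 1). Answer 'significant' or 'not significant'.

not significant

Each SE is √(p̂(1−p̂)/n): √(0.4960·0.5040/179) = 0.03737 and √(0.4390·0.5610/957) = 0.01604.
SE(p̂₁ − p̂₂) = √(SE₁² + SE₂²) = √(0.0013965169 + 0.0002572816) = 0.04067, since the two samples are independent.
At 90% confidence z* = 1.645; margin = 1.645 × 0.04067 = 0.06690.
The difference is 0.4960 − 0.4390 = 0.0570, so the interval is 0.0570 ± 0.06690 = (-0.00990, 0.12390).
The interval (-0.00990, 0.12390) contains 0, so the difference is not significant.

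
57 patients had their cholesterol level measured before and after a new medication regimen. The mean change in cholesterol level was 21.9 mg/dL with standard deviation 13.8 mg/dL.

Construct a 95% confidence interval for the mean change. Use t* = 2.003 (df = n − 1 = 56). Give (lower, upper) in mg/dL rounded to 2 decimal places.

Paired design: SE = s_d/√n = 13.8/√57 = 1.8279.
t* = 2.003; margin of error = 2.003 × 1.8279 = 3.6613.
21.9 ± 3.6613 → (18.24, 25.56).

(18.24, 25.56)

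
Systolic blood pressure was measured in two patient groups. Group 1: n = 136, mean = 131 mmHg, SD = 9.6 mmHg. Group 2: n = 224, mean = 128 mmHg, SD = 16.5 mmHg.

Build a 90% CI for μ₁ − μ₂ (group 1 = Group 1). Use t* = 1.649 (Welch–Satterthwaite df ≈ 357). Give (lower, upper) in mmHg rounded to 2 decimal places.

Standard errors of each mean: 9.6/√136 = 0.8232 and 16.5/√224 = 1.1025.
SE(x̄₁ − x̄₂) = √(0.8232² + 1.1025²) = 1.3759 for independent samples with unequal variances.
With t* = 1.649, the margin is 1.649 × 1.3759 = 2.2689.
x̄₁ − x̄₂ = 131 − 128 = 3.0000; the interval is 3.0000 ± 2.2689 = (0.73, 5.27).

(0.73, 5.27)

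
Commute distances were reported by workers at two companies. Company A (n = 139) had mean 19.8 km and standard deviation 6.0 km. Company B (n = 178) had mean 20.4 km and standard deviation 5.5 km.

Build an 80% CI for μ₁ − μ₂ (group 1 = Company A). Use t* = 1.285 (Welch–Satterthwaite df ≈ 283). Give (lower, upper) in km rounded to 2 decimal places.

(-1.44, 0.24)

Standard errors of each mean: 6.0/√139 = 0.5089 and 5.5/√178 = 0.4122.
SE(x̄₁ − x̄₂) = √(0.5089² + 0.4122²) = 0.6549 for independent samples with unequal variances.
With t* = 1.285, the margin is 1.285 × 0.6549 = 0.8415.
x̄₁ − x̄₂ = 19.8 − 20.4 = -0.6000; the interval is -0.6000 ± 0.8415 = (-1.44, 0.24).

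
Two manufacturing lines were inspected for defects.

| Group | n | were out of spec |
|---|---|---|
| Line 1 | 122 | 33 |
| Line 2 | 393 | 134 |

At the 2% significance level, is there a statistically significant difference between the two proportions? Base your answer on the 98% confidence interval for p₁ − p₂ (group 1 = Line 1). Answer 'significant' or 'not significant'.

not significant

First, p̂₁ = 33/122 = 0.2705; p̂₂ = 134/393 = 0.3410.
The two standard errors are √(0.2705×0.7295/122) = 0.04022 and √(0.3410×0.6590/393) = 0.02391.
Because the samples are independent, SE_diff = √(0.04022² + 0.02391²) = 0.04679.
Using z* = 2.326 for 98%, ME = 2.326 × 0.04679 = 0.10883.
p̂₁ − p̂₂ = -0.0705; interval -0.0705 ± 0.10883 gives (-0.17933, 0.03833).
The interval (-0.17933, 0.03833) contains 0, so the difference is not significant.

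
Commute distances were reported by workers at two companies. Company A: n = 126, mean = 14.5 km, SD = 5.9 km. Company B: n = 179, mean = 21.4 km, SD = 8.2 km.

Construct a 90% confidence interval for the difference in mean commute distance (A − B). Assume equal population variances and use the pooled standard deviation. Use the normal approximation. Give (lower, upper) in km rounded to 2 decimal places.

(-8.30, -5.50)

Pooled variance s_p² = [125·5.9² + 178·8.2²] / (126+179−2) = 53.8613, so s_p = 7.3390.
SE_diff = s_p·√(1/n₁ + 1/n₂) = 7.3390·√(1/126 + 1/179) = 0.8534.
z* = 1.645; margin = 1.645 × 0.8534 = 1.4038.
Difference = 14.5 − 21.4 = -6.9000.
-6.9000 ± 1.4038 → (-8.30, -5.50).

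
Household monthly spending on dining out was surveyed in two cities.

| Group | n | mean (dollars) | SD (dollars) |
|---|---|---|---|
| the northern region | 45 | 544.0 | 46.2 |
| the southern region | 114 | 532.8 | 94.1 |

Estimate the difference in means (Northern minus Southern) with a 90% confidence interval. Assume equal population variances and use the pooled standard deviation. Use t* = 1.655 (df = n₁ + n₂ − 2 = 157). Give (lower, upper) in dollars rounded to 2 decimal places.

Pooled variance s_p² = [44·46.2² + 113·94.1²] / (45+114−2) = 6971.3942, so s_p = 83.4949.
SE_diff = s_p·√(1/n₁ + 1/n₂) = 83.4949·√(1/45 + 1/114) = 14.6994.
t* = 1.655; margin = 1.655 × 14.6994 = 24.3275.
Difference = 544.0 − 532.8 = 11.2000.
11.2000 ± 24.3275 → (-13.13, 35.53).

(-13.13, 35.53)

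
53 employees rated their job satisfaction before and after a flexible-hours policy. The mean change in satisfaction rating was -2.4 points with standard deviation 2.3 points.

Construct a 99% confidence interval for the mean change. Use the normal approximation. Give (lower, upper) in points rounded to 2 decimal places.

(-3.21, -1.59)

Paired design: SE = s_d/√n = 2.3/√53 = 0.3159.
z* = 2.576; margin of error = 2.576 × 0.3159 = 0.8138.
-2.4 ± 0.8138 → (-3.21, -1.59).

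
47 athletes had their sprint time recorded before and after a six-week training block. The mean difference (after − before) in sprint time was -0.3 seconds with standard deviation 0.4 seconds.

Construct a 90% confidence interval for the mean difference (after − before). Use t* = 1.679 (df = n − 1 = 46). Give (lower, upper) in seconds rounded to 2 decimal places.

(-0.40, -0.20)

This is a matched-pairs design, so SE = s_d/√n = 0.4/√47 = 0.0583.
Margin = 1.679 × 0.0583 = 0.0979; the interval is -0.3 ± 0.0979 = (-0.40, -0.20).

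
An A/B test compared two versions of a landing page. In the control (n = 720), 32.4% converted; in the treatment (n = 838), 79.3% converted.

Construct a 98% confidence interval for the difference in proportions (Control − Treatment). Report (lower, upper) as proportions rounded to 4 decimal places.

(-0.5210, -0.4170)

SE₁ = √(p̂₁(1−p̂₁)/n₁) = √(0.3240·0.6760/720) = 0.01744; SE₂ = √(0.7930·0.2070/838) = 0.01400.
Independent samples: SE of the difference = √(SE₁² + SE₂²) = √(0.0003041536 + 0.000196) = 0.02236.
z* for 98% confidence is 2.326, so the margin of error is 2.326 × 0.02236 = 0.05201.
Point estimate p̂₁ − p̂₂ = 0.3240 − 0.7930 = -0.4690.
-0.4690 ± 0.05201 → (-0.5210, -0.4170).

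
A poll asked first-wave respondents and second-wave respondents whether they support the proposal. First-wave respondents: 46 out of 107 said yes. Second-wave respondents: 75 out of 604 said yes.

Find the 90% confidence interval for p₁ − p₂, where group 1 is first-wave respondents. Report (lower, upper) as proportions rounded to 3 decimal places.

p̂₁ = 46/107 = 0.4299 and p̂₂ = 75/604 = 0.1242.
SE₁ = √(p̂₁(1−p̂₁)/n₁) = √(0.4299·0.5701/107) = 0.04786; SE₂ = √(0.1242·0.8758/604) = 0.01342.
Independent samples: SE of the difference = √(SE₁² + SE₂²) = √(0.0022905796 + 0.0001800964) = 0.04971.
z* for 90% confidence is 1.645, so the margin of error is 1.645 × 0.04971 = 0.08177.
Point estimate p̂₁ − p̂₂ = 0.4299 − 0.1242 = 0.3057.
0.3057 ± 0.08177 → (0.224, 0.387).

(0.224, 0.387)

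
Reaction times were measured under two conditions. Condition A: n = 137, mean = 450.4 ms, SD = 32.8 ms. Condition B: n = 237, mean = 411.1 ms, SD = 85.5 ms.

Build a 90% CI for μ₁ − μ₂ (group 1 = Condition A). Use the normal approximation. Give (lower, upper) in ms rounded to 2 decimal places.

(29.07, 49.53)

Standard errors of each mean: 32.8/√137 = 2.8023 and 85.5/√237 = 5.5538.
SE(x̄₁ − x̄₂) = √(2.8023² + 5.5538²) = 6.2207 for independent samples with unequal variances.
With z* = 1.645, the margin is 1.645 × 6.2207 = 10.2331.
x̄₁ − x̄₂ = 450.4 − 411.1 = 39.3000; the interval is 39.3000 ± 10.2331 = (29.07, 49.53).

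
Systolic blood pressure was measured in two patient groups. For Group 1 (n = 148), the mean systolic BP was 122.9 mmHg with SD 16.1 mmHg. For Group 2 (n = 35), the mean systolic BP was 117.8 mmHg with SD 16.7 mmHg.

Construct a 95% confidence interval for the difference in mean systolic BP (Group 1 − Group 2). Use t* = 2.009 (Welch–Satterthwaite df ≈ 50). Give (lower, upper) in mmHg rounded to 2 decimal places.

Standard errors of each mean: 16.1/√148 = 1.3234 and 16.7/√35 = 2.8228.
SE(x̄₁ − x̄₂) = √(1.3234² + 2.8228²) = 3.1176 for independent samples with unequal variances.
With t* = 2.009, the margin is 2.009 × 3.1176 = 6.2633.
x̄₁ − x̄₂ = 122.9 − 117.8 = 5.1000; the interval is 5.1000 ± 6.2633 = (-1.16, 11.36).

(-1.16, 11.36)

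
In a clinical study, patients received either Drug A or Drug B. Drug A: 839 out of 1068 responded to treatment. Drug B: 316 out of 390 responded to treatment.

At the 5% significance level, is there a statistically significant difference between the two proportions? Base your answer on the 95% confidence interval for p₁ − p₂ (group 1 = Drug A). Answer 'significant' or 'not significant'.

not significant

p̂₁ = 839/1068 = 0.7856 and p̂₂ = 316/390 = 0.8103.
SE₁ = √(p̂₁(1−p̂₁)/n₁) = √(0.7856·0.2144/1068) = 0.01256; SE₂ = √(0.8103·0.1897/390) = 0.01985.
Independent samples: SE of the difference = √(SE₁² + SE₂²) = √(0.0001577536 + 0.0003940225) = 0.02349.
z* for 95% confidence is 1.960, so the margin of error is 1.960 × 0.02349 = 0.04604.
Point estimate p̂₁ − p̂₂ = 0.7856 − 0.8103 = -0.0247.
-0.0247 ± 0.04604 → (-0.07074, 0.02134).
The interval (-0.07074, 0.02134) contains 0, so the difference is not significant.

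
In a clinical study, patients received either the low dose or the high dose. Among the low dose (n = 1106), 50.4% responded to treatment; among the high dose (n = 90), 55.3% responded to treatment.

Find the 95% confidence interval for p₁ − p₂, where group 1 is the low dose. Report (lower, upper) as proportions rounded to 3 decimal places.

(-0.156, 0.058)

SE₁ = √(p̂₁(1−p̂₁)/n₁) = √(0.5040·0.4960/1106) = 0.01503; SE₂ = √(0.5530·0.4470/90) = 0.05241.
Independent samples: SE of the difference = √(SE₁² + SE₂²) = √(0.0002259009 + 0.0027468081) = 0.05452.
z* for 95% confidence is 1.960, so the margin of error is 1.960 × 0.05452 = 0.10686.
Point estimate p̂₁ − p̂₂ = 0.5040 − 0.5530 = -0.0490.
-0.0490 ± 0.10686 → (-0.156, 0.058).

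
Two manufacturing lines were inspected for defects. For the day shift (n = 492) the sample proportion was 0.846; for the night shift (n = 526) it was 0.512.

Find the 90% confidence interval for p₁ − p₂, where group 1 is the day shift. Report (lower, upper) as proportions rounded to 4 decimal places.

(0.2893, 0.3787)

The two standard errors are √(0.8460×0.1540/492) = 0.01627 and √(0.5120×0.4880/526) = 0.02179.
Because the samples are independent, SE_diff = √(0.01627² + 0.02179²) = 0.02719.
Using z* = 1.645 for 90%, ME = 1.645 × 0.02719 = 0.04473.
p̂₁ − p̂₂ = 0.3340; interval 0.3340 ± 0.04473 gives (0.2893, 0.3787).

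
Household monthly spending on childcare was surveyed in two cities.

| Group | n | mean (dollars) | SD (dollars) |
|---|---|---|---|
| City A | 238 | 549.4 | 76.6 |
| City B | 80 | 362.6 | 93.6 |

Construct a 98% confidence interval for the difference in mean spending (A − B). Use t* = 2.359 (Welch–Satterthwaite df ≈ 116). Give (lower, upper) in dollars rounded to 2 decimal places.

Per-group SEs: s₁/√n₁ = 76.6/√238 = 4.9652, s₂/√n₂ = 93.6/√80 = 10.4648.
Unpooled SE of the difference: √(24.65321104 + 109.51203904) = 11.5830.
Margin of error = t* · SE = 2.359 × 11.5830 = 27.3243.
x̄₁ − x̄₂ = 549.4 − 362.6 = 186.8000.
CI: 186.8000 ± 27.3243 = (159.48, 214.12).

(159.48, 214.12)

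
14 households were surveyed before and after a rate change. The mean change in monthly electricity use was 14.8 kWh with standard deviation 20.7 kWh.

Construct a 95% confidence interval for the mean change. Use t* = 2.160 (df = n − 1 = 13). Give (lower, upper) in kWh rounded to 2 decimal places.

(2.85, 26.75)

Paired design: SE = s_d/√n = 20.7/√14 = 5.5323.
t* = 2.160; margin of error = 2.160 × 5.5323 = 11.9498.
14.8 ± 11.9498 → (2.85, 26.75).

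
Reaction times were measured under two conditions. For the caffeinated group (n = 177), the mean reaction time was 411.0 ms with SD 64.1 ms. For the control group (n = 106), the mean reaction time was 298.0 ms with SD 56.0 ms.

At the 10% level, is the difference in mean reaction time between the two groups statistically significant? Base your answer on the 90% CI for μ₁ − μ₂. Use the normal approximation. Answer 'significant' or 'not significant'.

significant

Standard errors of each mean: 64.1/√177 = 4.8181 and 56.0/√106 = 5.4392.
SE(x̄₁ − x̄₂) = √(4.8181² + 5.4392²) = 7.2663 for independent samples with unequal variances.
With z* = 1.645, the margin is 1.645 × 7.2663 = 11.9531.
x̄₁ − x̄₂ = 411.0 − 298.0 = 113.0000; the interval is 113.0000 ± 11.9531 = (101.0469, 124.9531).
The interval (101.0469, 124.9531) does not contain 0, so the difference is significant.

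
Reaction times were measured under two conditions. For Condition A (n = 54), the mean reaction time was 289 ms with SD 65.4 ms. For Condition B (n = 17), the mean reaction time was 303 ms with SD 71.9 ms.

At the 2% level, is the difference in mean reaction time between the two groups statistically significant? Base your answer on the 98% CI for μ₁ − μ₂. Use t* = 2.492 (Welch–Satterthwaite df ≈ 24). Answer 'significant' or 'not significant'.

not significant

Per-group SEs: s₁/√n₁ = 65.4/√54 = 8.8998, s₂/√n₂ = 71.9/√17 = 17.4383.
Unpooled SE of the difference: √(79.20644004 + 304.09430689) = 19.5781.
Margin of error = t* · SE = 2.492 × 19.5781 = 48.7886.
x̄₁ − x̄₂ = 289 − 303 = -14.0000.
CI: -14.0000 ± 48.7886 = (-62.7886, 34.7886).
The interval (-62.7886, 34.7886) contains 0, so the difference is not significant.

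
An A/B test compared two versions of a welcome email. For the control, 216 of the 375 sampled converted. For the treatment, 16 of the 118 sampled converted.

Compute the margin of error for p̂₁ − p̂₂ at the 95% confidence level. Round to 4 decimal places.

0.0795

p̂₁ = 216/375 = 0.5760 and p̂₂ = 16/118 = 0.1356.
SE₁ = √(p̂₁(1−p̂₁)/n₁) = √(0.5760·0.4240/375) = 0.02552; SE₂ = √(0.1356·0.8644/118) = 0.03152.
Independent samples: SE of the difference = √(SE₁² + SE₂²) = √(0.0006512704 + 0.0009935104) = 0.04056.
z* for 95% confidence is 1.960, so the margin of error is 1.960 × 0.04056 = 0.07950.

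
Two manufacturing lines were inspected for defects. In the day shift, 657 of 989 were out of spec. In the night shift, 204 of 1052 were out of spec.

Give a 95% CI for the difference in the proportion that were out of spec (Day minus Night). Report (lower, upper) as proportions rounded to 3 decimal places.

(0.432, 0.508)

First, p̂₁ = 657/989 = 0.6643; p̂₂ = 204/1052 = 0.1939.
The two standard errors are √(0.6643×0.3357/989) = 0.01502 and √(0.1939×0.8061/1052) = 0.01219.
Because the samples are independent, SE_diff = √(0.01502² + 0.01219²) = 0.01934.
Using z* = 1.960 for 95%, ME = 1.960 × 0.01934 = 0.03791.
p̂₁ − p̂₂ = 0.4704; interval 0.4704 ± 0.03791 gives (0.432, 0.508).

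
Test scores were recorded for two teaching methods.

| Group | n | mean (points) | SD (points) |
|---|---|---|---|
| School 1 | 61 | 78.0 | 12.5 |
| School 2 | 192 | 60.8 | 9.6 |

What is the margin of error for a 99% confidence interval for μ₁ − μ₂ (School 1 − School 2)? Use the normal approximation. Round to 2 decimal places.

Per-group SEs: s₁/√n₁ = 12.5/√61 = 1.6005, s₂/√n₂ = 9.6/√192 = 0.6928.
Unpooled SE of the difference: √(2.56160025 + 0.47997184) = 1.7440.
Margin of error = z* · SE = 2.576 × 1.7440 = 4.4925.

4.49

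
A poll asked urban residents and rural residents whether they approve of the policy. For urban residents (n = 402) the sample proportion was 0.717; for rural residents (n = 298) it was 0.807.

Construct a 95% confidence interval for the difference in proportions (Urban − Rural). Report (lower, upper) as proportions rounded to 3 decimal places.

The two standard errors are √(0.7170×0.2830/402) = 0.02247 and √(0.8070×0.1930/298) = 0.02286.
Because the samples are independent, SE_diff = √(0.02247² + 0.02286²) = 0.03205.
Using z* = 1.960 for 95%, ME = 1.960 × 0.03205 = 0.06282.
p̂₁ − p̂₂ = -0.0900; interval -0.0900 ± 0.06282 gives (-0.153, -0.027).

(-0.153, -0.027)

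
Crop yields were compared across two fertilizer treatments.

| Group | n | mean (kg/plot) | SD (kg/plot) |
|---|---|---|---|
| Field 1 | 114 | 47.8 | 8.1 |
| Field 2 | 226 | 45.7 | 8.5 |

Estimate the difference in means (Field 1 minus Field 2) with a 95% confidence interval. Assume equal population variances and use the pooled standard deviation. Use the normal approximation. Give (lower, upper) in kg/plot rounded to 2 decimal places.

s_p = √[((n₁−1)s₁² + (n₂−1)s₂²)/(n₁+n₂−2)] = √[(113·8.1² + 225·8.5²)/338] = 8.3684.
SE = 8.3684·√(1/114 + 1/226) = 0.9613.
With z* = 1.960, margin = 1.960 × 0.9613 = 1.8841.
x̄₁ − x̄₂ = 47.8 − 45.7 = 2.1000; interval 2.1000 ± 1.8841 = (0.22, 3.98).

(0.22, 3.98)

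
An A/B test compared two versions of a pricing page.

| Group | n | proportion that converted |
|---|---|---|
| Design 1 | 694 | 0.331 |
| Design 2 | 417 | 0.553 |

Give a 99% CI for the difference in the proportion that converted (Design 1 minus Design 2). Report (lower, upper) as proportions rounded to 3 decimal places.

(-0.300, -0.144)

The two standard errors are √(0.3310×0.6690/694) = 0.01786 and √(0.5530×0.4470/417) = 0.02435.
Because the samples are independent, SE_diff = √(0.01786² + 0.02435²) = 0.03020.
Using z* = 2.576 for 99%, ME = 2.576 × 0.03020 = 0.07780.
p̂₁ − p̂₂ = -0.2220; interval -0.2220 ± 0.07780 gives (-0.300, -0.144).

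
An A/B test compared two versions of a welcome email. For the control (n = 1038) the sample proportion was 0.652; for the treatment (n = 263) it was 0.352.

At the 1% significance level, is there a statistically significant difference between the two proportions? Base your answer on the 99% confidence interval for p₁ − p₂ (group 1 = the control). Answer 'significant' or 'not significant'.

significant

The two standard errors are √(0.6520×0.3480/1038) = 0.01478 and √(0.3520×0.6480/263) = 0.02945.
Because the samples are independent, SE_diff = √(0.01478² + 0.02945²) = 0.03295.
Using z* = 2.576 for 99%, ME = 2.576 × 0.03295 = 0.08488.
p̂₁ − p̂₂ = 0.3000; interval 0.3000 ± 0.08488 gives (0.21512, 0.38488).
The interval (0.21512, 0.38488) does not contain 0, so the difference is significant.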